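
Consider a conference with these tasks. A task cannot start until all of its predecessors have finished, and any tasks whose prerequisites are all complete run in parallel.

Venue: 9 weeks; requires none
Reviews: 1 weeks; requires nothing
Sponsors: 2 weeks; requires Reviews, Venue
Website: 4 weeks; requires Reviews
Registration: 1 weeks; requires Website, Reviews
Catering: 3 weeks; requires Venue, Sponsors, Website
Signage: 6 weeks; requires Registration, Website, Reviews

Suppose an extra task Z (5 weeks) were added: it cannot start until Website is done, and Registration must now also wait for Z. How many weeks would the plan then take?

17

Originally the plan takes 14 weeks.
With Z inserted, Registration now waits for max(Website, Reviews, Z).
New critical path: Reviews→Website→Z→Registration→Signage = 1+4+5+1+6 = 17 ⇒ 17 weeks.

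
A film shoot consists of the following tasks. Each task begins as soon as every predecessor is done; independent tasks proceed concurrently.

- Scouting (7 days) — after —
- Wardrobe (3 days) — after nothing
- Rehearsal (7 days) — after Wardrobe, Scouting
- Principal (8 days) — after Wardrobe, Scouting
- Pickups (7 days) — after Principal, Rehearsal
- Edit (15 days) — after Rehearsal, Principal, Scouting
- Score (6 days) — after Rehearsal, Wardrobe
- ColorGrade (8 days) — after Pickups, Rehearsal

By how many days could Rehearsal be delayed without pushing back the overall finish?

Scouting→Principal→Pickups→ColorGrade = 7+8+7+8 = 30 sets the makespan at 30 days.
Rehearsal finishes as early as 14 and must finish by 15.
Slack of Rehearsal = 8 − 7 = 1 day.

1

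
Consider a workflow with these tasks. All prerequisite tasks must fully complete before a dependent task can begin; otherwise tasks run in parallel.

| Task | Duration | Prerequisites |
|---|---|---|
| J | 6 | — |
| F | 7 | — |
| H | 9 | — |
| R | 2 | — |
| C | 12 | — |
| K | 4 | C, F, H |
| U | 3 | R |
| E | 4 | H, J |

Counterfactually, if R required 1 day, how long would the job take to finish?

16

Baseline: C→K = 12+4 = 16 → 16 days.
R is off the critical path — its longest chain is 5 days, giving 11 of slack.
The critical path is still C→K; finish is now 16 days.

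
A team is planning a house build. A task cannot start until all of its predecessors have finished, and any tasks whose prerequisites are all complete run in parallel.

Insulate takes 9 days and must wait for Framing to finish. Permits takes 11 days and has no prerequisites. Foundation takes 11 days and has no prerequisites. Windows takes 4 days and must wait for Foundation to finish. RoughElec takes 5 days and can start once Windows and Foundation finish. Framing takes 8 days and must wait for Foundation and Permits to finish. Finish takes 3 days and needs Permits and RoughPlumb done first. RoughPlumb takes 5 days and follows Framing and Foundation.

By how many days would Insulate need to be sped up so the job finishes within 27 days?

Current finish: 28 days; target: 27.
Insulate is on every critical path, so each day cut from Insulate cuts the finish by one (this holds down to a finish of 27).
Need 28 − 27 = 1 day off Insulate → Insulate becomes 8 days, finish becomes 27.

1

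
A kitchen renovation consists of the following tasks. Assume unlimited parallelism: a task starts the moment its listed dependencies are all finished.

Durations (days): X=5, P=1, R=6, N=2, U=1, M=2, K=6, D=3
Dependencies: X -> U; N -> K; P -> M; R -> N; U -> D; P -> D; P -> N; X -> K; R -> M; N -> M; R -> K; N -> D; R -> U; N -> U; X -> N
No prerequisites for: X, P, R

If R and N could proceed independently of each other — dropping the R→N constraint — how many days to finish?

13

With the dependency in place, R→N→K = 6+2+6 = 14 sets the finish at 14 days.
Without R→N, N's earliest start moves from 6 to 5.
New critical path: X→N→K = 5+2+6 = 13 ⇒ 13 days.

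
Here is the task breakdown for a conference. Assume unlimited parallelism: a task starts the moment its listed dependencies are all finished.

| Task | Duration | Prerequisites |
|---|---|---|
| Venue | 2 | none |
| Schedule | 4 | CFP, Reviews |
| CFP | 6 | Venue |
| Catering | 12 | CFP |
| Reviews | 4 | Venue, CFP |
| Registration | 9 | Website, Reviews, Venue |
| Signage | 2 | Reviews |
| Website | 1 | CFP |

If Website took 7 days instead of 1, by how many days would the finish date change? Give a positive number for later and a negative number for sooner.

Baseline: Venue→CFP→Reviews→Registration = 2+6+4+9 = 21 → 21 days.
Website is off the critical path — its longest chain is 18 days, giving 3 of slack.
The binding chain switches to Venue→CFP→Website→Registration = 2+6+7+9 = 24; finish 24 days.
Change in finish: 24 − 21 = +3 days.

3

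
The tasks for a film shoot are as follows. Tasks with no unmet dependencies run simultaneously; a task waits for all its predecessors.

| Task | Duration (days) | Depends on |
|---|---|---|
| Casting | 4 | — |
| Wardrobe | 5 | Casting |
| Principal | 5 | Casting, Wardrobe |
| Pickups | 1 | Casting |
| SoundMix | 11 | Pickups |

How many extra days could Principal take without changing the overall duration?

2

Casting→Pickups→SoundMix = 4+1+11 = 16 sets the makespan at 16 days.
Principal finishes as early as 14 and must finish by 16.
So Principal can slip 16 − 14 = 2 days.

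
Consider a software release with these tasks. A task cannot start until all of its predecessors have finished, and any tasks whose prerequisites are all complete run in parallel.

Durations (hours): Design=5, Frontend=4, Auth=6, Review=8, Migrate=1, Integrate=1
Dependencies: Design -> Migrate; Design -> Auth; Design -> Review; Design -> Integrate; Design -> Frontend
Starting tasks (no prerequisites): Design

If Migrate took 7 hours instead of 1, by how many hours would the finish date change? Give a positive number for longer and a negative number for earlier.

0

Actual critical path: Design→Review = 5+8 = 13 ⇒ 13 hours.
Migrate is off the critical path — its longest chain is 6 hours, giving 7 of slack.
The critical path is still Design→Review; finish is now 13 hours.
Change in finish: 13 − 13 = +0 hours.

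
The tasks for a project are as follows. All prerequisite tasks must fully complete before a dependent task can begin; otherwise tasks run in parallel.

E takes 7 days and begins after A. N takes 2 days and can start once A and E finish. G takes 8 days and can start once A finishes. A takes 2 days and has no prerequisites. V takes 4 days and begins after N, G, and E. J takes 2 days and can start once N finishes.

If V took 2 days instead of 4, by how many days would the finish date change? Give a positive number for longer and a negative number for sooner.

Actual critical path: A→E→N→V = 2+7+2+4 = 15 ⇒ 15 days.
Since V is critical, the -2 change carries straight to that chain (now 13 days).
New critical path: A→E→N→J = 2+7+2+2 = 13 ⇒ 13 days.
Change in finish: 13 − 15 = -2 days.

-2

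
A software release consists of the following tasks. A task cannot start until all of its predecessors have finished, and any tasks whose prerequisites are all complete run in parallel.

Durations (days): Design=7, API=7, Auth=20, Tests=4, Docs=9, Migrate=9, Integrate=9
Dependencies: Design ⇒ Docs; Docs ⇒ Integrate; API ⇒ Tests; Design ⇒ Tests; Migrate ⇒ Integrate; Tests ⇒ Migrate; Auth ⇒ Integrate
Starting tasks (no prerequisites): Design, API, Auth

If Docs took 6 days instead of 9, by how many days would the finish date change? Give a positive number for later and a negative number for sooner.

0

Critical path before the change: Design→Tests→Migrate→Integrate = 7+4+9+9 = 29 giving 29 days.
Docs has 4 days of float (longest path through it is 25).
The critical path is still Design→Tests→Migrate→Integrate; finish is now 29 days.
Change in finish: 29 − 29 = +0 days.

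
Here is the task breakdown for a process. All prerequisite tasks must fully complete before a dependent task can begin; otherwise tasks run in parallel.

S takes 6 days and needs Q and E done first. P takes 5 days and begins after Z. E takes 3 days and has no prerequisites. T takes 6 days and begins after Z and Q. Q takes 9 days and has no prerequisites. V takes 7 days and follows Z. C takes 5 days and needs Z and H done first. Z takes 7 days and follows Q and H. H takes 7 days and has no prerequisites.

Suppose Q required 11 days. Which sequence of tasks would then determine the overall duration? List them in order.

Critical path before the change: Q→Z→V = 9+7+7 = 23 giving 23 days.
Since Q is critical, the +2 change carries straight to that chain (now 25 days).
The critical path is still Q→Z→V; finish is now 25 days.

Q, Z, V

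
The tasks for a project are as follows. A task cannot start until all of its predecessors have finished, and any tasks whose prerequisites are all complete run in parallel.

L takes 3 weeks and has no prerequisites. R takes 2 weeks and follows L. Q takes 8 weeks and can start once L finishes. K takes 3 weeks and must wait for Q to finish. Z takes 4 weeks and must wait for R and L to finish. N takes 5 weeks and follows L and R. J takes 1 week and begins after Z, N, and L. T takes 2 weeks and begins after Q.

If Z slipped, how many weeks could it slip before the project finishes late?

4

The longest chain is L→Q→K = 3+8+3 = 14; overall finish 14 weeks.
The longest chain containing Z totals 10 weeks.
So Z can slip 13 − 9 = 4 weeks.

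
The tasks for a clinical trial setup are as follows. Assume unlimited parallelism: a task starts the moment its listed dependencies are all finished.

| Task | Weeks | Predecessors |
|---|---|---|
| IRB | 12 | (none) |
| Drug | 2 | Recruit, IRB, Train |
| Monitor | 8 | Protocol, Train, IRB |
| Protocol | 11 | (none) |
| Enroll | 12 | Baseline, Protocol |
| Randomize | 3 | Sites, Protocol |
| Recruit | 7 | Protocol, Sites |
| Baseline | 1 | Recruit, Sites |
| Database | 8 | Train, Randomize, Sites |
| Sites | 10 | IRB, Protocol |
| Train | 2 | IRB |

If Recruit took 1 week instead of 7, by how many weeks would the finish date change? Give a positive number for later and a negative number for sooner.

-6

Critical path before the change: IRB→Sites→Recruit→Baseline→Enroll = 12+10+7+1+12 = 42 giving 42 weeks.
Recruit lies on that path, so at 1 week the path becomes 36 weeks.
No other chain overtakes it, so the finish is 36 weeks.
Change in finish: 36 − 42 = -6 weeks.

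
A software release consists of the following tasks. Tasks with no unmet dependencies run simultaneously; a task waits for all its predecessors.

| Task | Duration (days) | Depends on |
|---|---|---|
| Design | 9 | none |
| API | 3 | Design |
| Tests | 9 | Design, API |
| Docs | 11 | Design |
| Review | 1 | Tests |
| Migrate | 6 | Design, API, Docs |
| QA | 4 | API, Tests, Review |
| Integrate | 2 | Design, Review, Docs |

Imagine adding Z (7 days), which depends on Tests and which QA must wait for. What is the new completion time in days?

Originally the project takes 26 days.
With Z inserted, QA now waits for max(API, Tests, Review, Z).
New critical path: Design→API→Tests→Z→QA = 9+3+9+7+4 = 32 ⇒ 32 days.

32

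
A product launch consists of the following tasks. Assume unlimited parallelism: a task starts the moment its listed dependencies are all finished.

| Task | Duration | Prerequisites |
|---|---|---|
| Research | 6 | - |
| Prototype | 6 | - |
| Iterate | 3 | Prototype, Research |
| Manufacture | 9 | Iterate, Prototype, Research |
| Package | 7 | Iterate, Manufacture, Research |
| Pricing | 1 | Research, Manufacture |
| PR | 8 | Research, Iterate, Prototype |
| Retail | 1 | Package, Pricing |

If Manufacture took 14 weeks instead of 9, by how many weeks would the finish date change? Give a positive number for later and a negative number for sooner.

Critical path before the change: Research→Iterate→Manufacture→Package→Retail = 6+3+9+7+1 = 26 giving 26 weeks.
Since Manufacture is critical, the +5 change carries straight to that chain (now 31 weeks).
No other chain overtakes it, so the finish is 31 weeks.
Change in finish: 31 − 26 = +5 weeks.

5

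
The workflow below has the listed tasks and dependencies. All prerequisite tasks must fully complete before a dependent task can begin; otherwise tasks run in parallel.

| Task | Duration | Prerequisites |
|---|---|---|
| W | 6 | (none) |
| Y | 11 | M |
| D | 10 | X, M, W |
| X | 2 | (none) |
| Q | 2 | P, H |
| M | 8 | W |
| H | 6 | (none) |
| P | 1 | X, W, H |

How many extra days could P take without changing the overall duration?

The longest chain is W→M→Y = 6+8+11 = 25; overall finish 25 days.
Longest path through P: 9 days (earliest finish 7, latest finish 23).
Float = 25 − 9 = 16.

16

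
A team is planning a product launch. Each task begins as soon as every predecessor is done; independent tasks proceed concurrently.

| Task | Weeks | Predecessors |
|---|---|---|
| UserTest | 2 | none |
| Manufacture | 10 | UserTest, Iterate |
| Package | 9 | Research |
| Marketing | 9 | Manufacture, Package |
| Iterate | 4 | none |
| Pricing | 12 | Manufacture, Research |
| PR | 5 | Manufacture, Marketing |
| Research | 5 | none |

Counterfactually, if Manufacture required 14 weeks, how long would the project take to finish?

Baseline: Iterate→Manufacture→Marketing→PR = 4+10+9+5 = 28 → 28 weeks.
Manufacture lies on that path, so at 14 weeks the path becomes 32 weeks.
No other chain overtakes it, so the finish is 32 weeks.

32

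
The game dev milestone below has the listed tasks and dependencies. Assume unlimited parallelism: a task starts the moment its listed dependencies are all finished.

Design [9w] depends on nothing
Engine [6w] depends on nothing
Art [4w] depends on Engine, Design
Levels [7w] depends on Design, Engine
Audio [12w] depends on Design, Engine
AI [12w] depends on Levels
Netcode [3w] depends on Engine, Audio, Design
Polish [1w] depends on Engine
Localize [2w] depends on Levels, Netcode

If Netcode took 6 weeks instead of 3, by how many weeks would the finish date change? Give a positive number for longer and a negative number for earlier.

Baseline: Design→Levels→AI = 9+7+12 = 28 → 28 weeks.
Netcode has 2 weeks of float (longest path through it is 26).
New critical path: Design→Audio→Netcode→Localize = 9+12+6+2 = 29 ⇒ 29 weeks.
Change in finish: 29 − 28 = +1 weeks.

1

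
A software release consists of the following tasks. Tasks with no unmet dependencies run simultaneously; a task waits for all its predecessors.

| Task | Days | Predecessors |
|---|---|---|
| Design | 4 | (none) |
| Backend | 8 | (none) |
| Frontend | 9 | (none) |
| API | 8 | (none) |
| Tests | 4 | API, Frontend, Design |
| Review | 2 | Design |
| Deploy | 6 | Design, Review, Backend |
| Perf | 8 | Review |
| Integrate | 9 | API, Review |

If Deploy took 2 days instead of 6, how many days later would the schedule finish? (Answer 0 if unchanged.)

0

Baseline: API→Integrate = 8+9 = 17 → 17 days.
Deploy is off the critical path — its longest chain is 14 days, giving 3 of slack.
No other chain overtakes it, so the finish is 17 days.
Change in finish: 17 − 17 = +0 days.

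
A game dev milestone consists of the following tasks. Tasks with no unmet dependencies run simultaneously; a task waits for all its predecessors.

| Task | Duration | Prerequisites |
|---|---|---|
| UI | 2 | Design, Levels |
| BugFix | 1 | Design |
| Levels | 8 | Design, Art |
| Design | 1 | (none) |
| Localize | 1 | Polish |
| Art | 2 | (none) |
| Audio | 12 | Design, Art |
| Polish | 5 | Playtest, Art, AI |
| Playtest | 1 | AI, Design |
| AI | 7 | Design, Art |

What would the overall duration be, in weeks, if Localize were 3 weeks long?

18

As given, the longest chain is Art→AI→Playtest→Polish→Localize = 2+7+1+5+1 = 16, so the finish is 16 weeks.
Since Localize is critical, the +2 change carries straight to that chain (now 18 weeks).
That remains the longest chain; total 18 weeks.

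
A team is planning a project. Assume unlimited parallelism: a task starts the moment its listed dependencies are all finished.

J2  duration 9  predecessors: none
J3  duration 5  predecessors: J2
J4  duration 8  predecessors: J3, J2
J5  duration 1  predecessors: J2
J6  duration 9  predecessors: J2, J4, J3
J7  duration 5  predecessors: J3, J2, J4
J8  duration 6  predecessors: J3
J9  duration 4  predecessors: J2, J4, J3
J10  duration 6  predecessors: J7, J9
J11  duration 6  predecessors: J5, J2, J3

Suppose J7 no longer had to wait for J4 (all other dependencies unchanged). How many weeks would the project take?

Original critical path: J2→J3→J4→J7→J10 = 9+5+8+5+6 = 33 ⇒ 33 weeks.
Without J4→J7, J7's earliest start moves from 22 to 14.
The longest chain is now J2→J3→J4→J9→J10 = 9+5+8+4+6 = 32, so the project takes 32 weeks.

32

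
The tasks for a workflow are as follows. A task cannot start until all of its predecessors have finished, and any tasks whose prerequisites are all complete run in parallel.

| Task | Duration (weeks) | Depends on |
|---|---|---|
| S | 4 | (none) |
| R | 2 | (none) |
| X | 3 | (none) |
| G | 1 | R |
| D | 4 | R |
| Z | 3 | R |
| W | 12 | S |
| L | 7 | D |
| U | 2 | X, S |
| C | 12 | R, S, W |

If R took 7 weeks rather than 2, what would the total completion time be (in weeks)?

28

Critical path before the change: S→W→C = 4+12+12 = 28 giving 28 weeks.
R is off the critical path — its longest chain is 14 weeks, giving 14 of slack.
That remains the longest chain; total 28 weeks.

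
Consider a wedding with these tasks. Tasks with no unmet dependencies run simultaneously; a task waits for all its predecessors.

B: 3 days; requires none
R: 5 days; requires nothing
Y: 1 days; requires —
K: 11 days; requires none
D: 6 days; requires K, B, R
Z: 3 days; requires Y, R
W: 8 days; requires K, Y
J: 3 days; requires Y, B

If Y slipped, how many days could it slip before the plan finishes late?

The longest chain is K→W = 11+8 = 19; overall finish 19 days.
Y finishes as early as 1 and must finish by 11.
Float = 19 − 9 = 10.

10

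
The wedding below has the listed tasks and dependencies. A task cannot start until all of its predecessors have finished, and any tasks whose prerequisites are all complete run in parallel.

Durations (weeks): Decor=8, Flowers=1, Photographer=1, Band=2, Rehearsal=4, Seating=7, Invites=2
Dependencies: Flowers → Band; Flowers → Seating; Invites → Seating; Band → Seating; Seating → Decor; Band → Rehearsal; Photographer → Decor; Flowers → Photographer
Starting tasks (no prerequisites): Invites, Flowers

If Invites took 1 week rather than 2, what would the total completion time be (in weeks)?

Baseline: Flowers→Band→Seating→Decor = 1+2+7+8 = 18 → 18 weeks.
Invites has 1 week of float (longest path through it is 17).
No other chain overtakes it, so the finish is 18 weeks.

18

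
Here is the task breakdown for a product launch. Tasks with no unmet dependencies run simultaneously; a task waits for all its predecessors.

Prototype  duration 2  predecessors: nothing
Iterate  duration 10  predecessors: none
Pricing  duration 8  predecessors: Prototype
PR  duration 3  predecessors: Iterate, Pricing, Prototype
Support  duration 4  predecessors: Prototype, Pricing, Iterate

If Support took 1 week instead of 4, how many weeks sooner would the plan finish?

Baseline: Prototype→Pricing→Support = 2+8+4 = 14 → 14 weeks.
Since Support is critical, the -3 change carries straight to that chain (now 11 weeks).
Now Prototype→Pricing→PR = 2+8+3 = 13 is longest, so the finish becomes 13 weeks.
Change in finish: 13 − 14 = -1 weeks.

1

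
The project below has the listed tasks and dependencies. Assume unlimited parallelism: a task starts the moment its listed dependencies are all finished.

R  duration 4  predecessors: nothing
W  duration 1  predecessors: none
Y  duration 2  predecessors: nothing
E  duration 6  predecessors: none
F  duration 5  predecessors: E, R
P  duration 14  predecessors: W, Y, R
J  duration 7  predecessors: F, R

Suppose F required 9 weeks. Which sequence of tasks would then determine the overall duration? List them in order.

Critical path before the change: E→F→J = 6+5+7 = 18 giving 18 weeks.
F lies on that path, so at 9 weeks the path becomes 22 weeks.
That remains the longest chain; total 22 weeks.

E, F, J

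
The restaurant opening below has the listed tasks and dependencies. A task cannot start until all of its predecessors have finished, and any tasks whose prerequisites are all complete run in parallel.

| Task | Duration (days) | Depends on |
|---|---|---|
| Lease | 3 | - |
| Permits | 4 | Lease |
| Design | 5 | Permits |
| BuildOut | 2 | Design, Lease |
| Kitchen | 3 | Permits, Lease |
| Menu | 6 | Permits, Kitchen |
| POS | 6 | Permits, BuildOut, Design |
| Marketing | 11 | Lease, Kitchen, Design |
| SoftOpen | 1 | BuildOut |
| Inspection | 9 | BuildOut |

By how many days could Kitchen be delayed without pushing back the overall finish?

Critical path: Lease→Permits→Design→BuildOut→Inspection = 3+4+5+2+9 = 23, so the finish is 23 days.
Kitchen finishes as early as 10 and must finish by 12.
Float = 23 − 21 = 2.

2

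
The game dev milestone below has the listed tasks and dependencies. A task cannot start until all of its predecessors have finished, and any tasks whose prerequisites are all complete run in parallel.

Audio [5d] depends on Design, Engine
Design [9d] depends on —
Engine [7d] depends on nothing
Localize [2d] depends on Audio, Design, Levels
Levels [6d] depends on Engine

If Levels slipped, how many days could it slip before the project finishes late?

1

The longest chain is Design→Audio→Localize = 9+5+2 = 16; overall finish 16 days.
Longest path through Levels: 15 days (earliest finish 13, latest finish 14).
Slack of Levels = 8 − 7 = 1 day.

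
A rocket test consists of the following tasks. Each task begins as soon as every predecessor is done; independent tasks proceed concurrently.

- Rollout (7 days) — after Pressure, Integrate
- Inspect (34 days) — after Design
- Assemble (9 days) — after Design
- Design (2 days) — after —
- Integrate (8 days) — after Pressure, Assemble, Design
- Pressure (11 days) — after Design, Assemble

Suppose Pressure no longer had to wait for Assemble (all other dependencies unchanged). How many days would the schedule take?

Original critical path: Design→Assemble→Pressure→Integrate→Rollout = 2+9+11+8+7 = 37 ⇒ 37 days.
Without Assemble→Pressure, Pressure's earliest start moves from 11 to 2.
New critical path: Design→Inspect = 2+34 = 36 ⇒ 36 days.

36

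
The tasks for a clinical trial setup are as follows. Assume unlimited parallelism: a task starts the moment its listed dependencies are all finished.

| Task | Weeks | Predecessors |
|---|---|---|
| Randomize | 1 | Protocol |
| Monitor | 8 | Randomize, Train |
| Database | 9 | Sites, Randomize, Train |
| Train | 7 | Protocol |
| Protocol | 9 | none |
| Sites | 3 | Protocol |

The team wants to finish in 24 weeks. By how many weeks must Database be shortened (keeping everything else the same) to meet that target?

1

Current finish: 25 weeks; target: 24.
Database is on every critical path, so each week cut from Database cuts the finish by one (this holds down to a finish of 24).
Need 25 − 24 = 1 week off Database → Database becomes 8 weeks, finish becomes 24.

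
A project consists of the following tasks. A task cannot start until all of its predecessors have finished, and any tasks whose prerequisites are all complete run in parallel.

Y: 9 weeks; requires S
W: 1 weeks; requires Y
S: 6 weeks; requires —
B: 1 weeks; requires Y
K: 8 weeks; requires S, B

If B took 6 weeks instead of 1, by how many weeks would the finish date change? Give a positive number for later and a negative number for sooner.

Actual critical path: S→Y→B→K = 6+9+1+8 = 24 ⇒ 24 weeks.
Since B is critical, the +5 change carries straight to that chain (now 29 weeks).
The critical path is still S→Y→B→K; finish is now 29 weeks.
Change in finish: 29 − 24 = +5 weeks.

5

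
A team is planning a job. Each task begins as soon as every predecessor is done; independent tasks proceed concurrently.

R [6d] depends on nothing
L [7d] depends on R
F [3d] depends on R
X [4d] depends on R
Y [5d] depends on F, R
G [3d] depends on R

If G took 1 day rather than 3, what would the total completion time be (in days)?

14

Critical path before the change: R→F→Y = 6+3+5 = 14 giving 14 days.
G is off the critical path — its longest chain is 9 days, giving 5 of slack.
No other chain overtakes it, so the finish is 14 days.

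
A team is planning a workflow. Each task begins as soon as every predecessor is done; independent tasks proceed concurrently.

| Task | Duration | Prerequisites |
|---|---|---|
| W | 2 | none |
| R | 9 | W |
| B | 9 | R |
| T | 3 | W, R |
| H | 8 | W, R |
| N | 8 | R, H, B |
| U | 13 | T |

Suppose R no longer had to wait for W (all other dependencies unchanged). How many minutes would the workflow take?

26

With the dependency in place, W→R→B→N = 2+9+9+8 = 28 sets the finish at 28 minutes.
Without W→R, R's earliest start moves from 2 to 0.
New critical path: R→B→N = 9+9+8 = 26 ⇒ 26 minutes.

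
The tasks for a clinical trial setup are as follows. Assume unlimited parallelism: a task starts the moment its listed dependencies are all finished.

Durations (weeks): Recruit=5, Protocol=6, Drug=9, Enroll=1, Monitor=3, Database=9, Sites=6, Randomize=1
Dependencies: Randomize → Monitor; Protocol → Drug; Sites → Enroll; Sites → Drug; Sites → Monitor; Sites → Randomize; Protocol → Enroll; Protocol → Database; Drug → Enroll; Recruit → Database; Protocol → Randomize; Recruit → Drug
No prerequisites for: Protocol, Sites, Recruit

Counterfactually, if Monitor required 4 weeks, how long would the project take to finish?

16

Baseline: Protocol→Drug→Enroll = 6+9+1 = 16 → 16 weeks.
Monitor is off the critical path — its longest chain is 10 weeks, giving 6 of slack.
No other chain overtakes it, so the finish is 16 weeks.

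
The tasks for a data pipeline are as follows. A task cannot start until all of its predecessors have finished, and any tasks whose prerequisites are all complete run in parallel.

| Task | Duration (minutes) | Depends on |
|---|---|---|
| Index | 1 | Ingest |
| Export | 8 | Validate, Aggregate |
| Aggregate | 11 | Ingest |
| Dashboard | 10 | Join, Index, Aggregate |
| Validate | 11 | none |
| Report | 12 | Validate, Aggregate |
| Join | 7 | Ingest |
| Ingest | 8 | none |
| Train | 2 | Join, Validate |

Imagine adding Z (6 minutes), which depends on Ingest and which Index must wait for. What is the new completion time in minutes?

31

Originally the schedule takes 31 minutes.
With Z inserted, Index now waits for max(Ingest, Z).
New critical path: Ingest→Aggregate→Report = 8+11+12 = 31 ⇒ 31 minutes.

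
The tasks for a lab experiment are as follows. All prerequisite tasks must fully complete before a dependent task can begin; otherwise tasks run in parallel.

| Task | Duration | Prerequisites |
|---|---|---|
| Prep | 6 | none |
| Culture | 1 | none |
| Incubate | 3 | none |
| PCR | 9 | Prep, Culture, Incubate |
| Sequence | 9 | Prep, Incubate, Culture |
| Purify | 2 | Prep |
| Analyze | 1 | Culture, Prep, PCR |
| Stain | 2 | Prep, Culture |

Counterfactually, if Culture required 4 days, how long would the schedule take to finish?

16

Critical path before the change: Prep→PCR→Analyze = 6+9+1 = 16 giving 16 days.
Culture has 5 days of float (longest path through it is 11).
The critical path is still Prep→PCR→Analyze; finish is now 16 days.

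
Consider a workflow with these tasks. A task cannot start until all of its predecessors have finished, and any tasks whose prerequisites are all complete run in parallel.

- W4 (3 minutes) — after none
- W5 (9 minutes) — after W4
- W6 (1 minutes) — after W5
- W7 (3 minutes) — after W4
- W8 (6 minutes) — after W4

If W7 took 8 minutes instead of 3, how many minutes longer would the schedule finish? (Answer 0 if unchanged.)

0

Baseline: W4→W5→W6 = 3+9+1 = 13 → 13 minutes.
W7 is off the critical path — its longest chain is 6 minutes, giving 7 of slack.
No other chain overtakes it, so the finish is 13 minutes.
Change in finish: 13 − 13 = +0 minutes.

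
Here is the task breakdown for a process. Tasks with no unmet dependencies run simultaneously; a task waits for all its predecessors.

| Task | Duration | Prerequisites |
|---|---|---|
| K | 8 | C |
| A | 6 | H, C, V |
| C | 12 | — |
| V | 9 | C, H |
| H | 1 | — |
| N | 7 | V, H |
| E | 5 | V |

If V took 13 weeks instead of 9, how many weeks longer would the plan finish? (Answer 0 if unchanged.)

4

Baseline: C→V→N = 12+9+7 = 28 → 28 weeks.
V is on the critical path; changing it to 13 makes that path 32 weeks.
That remains the longest chain; total 32 weeks.
Change in finish: 32 − 28 = +4 weeks.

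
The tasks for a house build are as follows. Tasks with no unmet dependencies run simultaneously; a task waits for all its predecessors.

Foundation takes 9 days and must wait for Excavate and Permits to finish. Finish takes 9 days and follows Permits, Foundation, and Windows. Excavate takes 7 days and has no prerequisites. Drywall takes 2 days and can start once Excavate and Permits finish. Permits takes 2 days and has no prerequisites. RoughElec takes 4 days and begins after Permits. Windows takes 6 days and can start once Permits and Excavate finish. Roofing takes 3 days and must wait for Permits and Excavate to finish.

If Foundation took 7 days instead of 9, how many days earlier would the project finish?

2

The binding path is Excavate→Foundation→Finish = 7+9+9 = 25; finish at 25 days.
Foundation lies on that path, so at 7 days the path becomes 23 days.
No other chain overtakes it, so the finish is 23 days.
Change in finish: 23 − 25 = -2 days.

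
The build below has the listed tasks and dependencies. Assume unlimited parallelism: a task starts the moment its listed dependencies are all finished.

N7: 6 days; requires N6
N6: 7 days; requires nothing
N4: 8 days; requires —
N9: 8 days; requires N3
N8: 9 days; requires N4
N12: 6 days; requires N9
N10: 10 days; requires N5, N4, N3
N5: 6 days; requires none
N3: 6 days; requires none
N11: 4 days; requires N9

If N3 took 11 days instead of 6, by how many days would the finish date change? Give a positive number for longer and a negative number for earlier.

As given, the longest chain is N3→N9→N12 = 6+8+6 = 20, so the finish is 20 days.
Since N3 is critical, the +5 change carries straight to that chain (now 25 days).
That remains the longest chain; total 25 days.
Change in finish: 25 − 20 = +5 days.

5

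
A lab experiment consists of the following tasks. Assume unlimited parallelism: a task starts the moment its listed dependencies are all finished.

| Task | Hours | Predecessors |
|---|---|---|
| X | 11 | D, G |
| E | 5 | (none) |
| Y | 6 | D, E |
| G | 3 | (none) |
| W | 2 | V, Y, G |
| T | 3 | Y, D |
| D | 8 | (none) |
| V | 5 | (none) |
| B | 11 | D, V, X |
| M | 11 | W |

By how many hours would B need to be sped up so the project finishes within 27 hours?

3

Current finish: 30 hours; target: 27.
B is on every critical path, so each hour cut from B cuts the finish by one (this holds down to a finish of 27).
Need 30 − 27 = 3 hours off B → B becomes 8 hours, finish becomes 27.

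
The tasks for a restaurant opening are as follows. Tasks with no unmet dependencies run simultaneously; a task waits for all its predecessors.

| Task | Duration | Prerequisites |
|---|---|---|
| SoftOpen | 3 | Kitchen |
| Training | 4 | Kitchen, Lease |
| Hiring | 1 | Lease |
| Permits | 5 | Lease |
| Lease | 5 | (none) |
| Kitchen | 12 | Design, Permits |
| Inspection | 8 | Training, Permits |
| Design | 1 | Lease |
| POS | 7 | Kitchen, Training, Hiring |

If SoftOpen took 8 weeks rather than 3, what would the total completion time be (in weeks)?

34

Critical path before the change: Lease→Permits→Kitchen→Training→Inspection = 5+5+12+4+8 = 34 giving 34 weeks.
SoftOpen has 9 weeks of float (longest path through it is 25).
The critical path is still Lease→Permits→Kitchen→Training→Inspection; finish is now 34 weeks.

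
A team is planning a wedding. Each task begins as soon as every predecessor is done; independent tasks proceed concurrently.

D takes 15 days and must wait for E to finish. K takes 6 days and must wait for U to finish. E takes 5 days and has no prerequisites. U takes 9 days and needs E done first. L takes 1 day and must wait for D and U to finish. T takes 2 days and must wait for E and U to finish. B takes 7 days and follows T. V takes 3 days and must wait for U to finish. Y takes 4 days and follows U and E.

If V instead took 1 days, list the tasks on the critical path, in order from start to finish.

E, U, T, B

Critical path before the change: E→U→T→B = 5+9+2+7 = 23 giving 23 days.
The longest path through V is only 17 days, so V has float 6.
That remains the longest chain; total 23 days.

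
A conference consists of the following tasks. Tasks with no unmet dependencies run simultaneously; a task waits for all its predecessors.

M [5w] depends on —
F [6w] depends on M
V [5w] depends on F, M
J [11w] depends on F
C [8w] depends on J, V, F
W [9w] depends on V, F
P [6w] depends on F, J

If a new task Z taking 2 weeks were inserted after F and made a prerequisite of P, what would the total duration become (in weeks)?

Originally the plan takes 30 weeks.
With Z inserted, P now waits for max(F, J, Z).
New critical path: M→F→J→C = 5+6+11+8 = 30 ⇒ 30 weeks.

30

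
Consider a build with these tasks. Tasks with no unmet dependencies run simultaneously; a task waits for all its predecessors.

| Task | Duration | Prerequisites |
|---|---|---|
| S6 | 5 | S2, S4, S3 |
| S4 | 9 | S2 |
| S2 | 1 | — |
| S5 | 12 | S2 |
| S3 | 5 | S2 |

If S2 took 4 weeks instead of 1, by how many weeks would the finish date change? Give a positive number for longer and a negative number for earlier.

Baseline: S2→S4→S6 = 1+9+5 = 15 → 15 weeks.
S2 lies on that path, so at 4 weeks the path becomes 18 weeks.
No other chain overtakes it, so the finish is 18 weeks.
Change in finish: 18 − 15 = +3 weeks.

3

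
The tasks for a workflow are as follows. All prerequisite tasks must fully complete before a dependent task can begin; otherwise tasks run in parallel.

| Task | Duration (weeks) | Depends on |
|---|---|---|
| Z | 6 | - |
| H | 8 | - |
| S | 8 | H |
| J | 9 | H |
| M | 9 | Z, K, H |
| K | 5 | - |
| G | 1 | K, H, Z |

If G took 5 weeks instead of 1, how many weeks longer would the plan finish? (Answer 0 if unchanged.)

0

The binding path is H→J = 8+9 = 17; finish at 17 weeks.
G has 8 weeks of float (longest path through it is 9).
No other chain overtakes it, so the finish is 17 weeks.
Change in finish: 17 − 17 = +0 weeks.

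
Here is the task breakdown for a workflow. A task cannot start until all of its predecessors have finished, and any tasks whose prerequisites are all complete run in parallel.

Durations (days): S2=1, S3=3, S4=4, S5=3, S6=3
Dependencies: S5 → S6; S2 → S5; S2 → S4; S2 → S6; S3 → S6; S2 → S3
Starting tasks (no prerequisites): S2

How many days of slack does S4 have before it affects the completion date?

2

S2→S3→S6 = 1+3+3 = 7 sets the makespan at 7 days.
The longest chain containing S4 totals 5 days.
Slack of S4 = 3 − 1 = 2 days.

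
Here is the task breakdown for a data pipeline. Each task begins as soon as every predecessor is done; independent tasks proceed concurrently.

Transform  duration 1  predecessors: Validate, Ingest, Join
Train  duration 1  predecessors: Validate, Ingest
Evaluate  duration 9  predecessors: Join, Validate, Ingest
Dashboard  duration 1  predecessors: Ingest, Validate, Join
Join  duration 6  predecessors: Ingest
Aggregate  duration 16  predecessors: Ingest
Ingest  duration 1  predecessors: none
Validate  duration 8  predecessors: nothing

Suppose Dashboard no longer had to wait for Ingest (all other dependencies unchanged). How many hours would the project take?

17

Original critical path: Ingest→Aggregate = 1+16 = 17 ⇒ 17 hours.
Dropping Ingest→Dashboard doesn't change Dashboard's earliest start (8); another predecessor still binds.
The longest chain is now Ingest→Aggregate = 1+16 = 17, so the project takes 17 hours.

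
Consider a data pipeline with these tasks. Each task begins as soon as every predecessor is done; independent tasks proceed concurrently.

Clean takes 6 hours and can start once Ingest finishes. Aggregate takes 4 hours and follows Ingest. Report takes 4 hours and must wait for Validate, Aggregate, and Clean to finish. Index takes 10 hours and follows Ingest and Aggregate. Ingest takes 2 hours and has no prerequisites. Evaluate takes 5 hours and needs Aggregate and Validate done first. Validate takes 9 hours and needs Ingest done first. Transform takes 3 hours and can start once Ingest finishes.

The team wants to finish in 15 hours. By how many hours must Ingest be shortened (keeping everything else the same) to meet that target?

Current finish: 16 hours; target: 15.
Ingest is on every critical path, so each hour cut from Ingest cuts the finish by one (this holds down to a finish of 15).
Need 16 − 15 = 1 hour off Ingest → Ingest becomes 1 hour, finish becomes 15.

1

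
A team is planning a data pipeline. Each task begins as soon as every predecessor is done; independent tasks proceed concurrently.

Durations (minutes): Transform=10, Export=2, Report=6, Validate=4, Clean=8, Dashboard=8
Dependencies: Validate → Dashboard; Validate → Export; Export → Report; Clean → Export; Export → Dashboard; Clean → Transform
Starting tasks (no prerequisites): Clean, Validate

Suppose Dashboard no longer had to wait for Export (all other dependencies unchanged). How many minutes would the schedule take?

Before: longest chain Clean→Transform = 8+10 = 18, finish 18.
Without Export→Dashboard, Dashboard's earliest start moves from 10 to 4.
New critical path: Clean→Transform = 8+10 = 18 ⇒ 18 minutes.

18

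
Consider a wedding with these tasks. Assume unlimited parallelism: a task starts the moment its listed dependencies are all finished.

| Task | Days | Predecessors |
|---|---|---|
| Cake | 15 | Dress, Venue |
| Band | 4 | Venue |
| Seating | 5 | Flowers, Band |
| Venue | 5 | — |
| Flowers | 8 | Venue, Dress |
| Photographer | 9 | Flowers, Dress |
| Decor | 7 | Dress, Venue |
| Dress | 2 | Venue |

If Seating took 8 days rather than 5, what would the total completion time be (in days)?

The binding path is Venue→Dress→Flowers→Photographer = 5+2+8+9 = 24; finish at 24 days.
Seating is off the critical path — its longest chain is 20 days, giving 4 of slack.
No other chain overtakes it, so the finish is 24 days.

24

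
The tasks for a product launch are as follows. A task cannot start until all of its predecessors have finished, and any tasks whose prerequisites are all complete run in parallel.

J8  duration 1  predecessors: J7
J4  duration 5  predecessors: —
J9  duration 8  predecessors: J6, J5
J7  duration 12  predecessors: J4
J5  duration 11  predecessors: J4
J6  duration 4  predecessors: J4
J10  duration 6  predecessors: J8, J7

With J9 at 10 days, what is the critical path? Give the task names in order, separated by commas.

J4, J5, J9

The binding path is J4→J5→J9 = 5+11+8 = 24; finish at 24 days.
Since J9 is critical, the +2 change carries straight to that chain (now 26 days).
That remains the longest chain; total 26 days.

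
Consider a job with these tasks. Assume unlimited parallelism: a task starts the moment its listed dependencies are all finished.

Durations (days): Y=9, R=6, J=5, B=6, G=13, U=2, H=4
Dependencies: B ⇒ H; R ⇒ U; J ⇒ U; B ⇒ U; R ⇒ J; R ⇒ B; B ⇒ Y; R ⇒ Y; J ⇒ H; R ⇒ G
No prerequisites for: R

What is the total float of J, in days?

6

The longest chain is R→B→Y = 6+6+9 = 21; overall finish 21 days.
The longest chain containing J totals 15 days.
Slack of J = 12 − 6 = 6 days.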